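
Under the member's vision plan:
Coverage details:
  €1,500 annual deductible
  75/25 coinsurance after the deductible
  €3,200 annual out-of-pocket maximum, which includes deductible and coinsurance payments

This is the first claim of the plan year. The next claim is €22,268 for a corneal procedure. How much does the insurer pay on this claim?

Nothing has been paid toward the €1,500 deductible, so the first €1,500 of this charge is applied there.
That leaves €22,268 − €1,500 = €20,768 for coinsurance.
Member's 25% share of €20,768 is €5,192.
So the member owes €1,500 + €5,192 = €6,692 before any cap.
Year-to-date out-of-pocket would reach €0 + €6,692 = €6,692, above the €3,200 maximum, so the member pays only €3,200 − €0 = €3,200.
The plan picks up €22,268 − €3,200 = €19,068.

€19,068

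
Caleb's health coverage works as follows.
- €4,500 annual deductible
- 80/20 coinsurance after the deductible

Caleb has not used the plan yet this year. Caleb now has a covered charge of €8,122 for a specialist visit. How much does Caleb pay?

Deductible not yet touched, so the first €4,500 of the bill goes to the deductible.
That leaves €8,122 − €4,500 = €3,622 for coinsurance.
Patient's 20% share of €3,622 is €724.40.
Patient responsibility: €4,500 + €724.40 = €5,224.40.

€5,224.40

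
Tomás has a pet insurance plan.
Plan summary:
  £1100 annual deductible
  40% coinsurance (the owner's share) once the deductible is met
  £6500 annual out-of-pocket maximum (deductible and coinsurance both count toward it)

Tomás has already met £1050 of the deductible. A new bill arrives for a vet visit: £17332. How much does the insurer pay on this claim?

£11882

£1050 of the £1100 deductible is already met, leaving £50.
After the £50 deductible portion, £17332 − £50 = £17282 is subject to coinsurance.
Coinsurance: £17282 × 40% = £6912.80.
That puts the owner's cost at £50 + £6912.80 = £6962.80 before any cap.
Adding £6962.80 to the £1050 already spent would give £8012.80, which exceeds the £6500 cap; the owner pays just £6500 − £1050 = £5450.
The insurer covers the remainder: £17332 − £5450 = £11882.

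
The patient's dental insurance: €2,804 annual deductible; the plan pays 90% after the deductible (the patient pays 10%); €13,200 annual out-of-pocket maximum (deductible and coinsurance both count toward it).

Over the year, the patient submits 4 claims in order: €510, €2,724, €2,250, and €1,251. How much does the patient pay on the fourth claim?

#1 (€510): fully absorbed by the deductible. Cost to patient: €510. OOP to date €510.
#2 (€2,724): €2,294 to deductible, leaving €430; 10% of €430 = €43. Patient owes €2,337 (running OOP €2,847).
#3 (€2,250): deductible met; 10% of €2,250 = €225. Patient owes €225 (running OOP €3,072).
#4 (€1,251): 10% coinsurance on €1,251 = €125.10. Cost to patient: €125.10. OOP to date €3,197.10.

€125.10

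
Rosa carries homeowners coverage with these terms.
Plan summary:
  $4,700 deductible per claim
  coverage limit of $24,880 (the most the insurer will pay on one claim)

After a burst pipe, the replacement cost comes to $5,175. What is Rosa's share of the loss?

Less the $4,700 deductible: $5,175 − $4,700 = $475.
$475 is within the $24,880 limit, so the insurer pays $475.
Out of pocket: $5,175 − $475 = $4,700.

$4,700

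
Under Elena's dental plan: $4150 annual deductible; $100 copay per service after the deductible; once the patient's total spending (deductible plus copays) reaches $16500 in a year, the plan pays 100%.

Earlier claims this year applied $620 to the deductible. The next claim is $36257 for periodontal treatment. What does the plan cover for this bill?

$620 of the $4150 deductible is already met, leaving $3530.
The remaining $32727 (= $36257 − $3530) moves to the copay.
Copay on this service: $100.
Patient responsibility before any cap: $3530 + $100 = $3630.
Cumulative spending $620 + $3630 = $4250 stays under the $16500 maximum.
Insurer pays the balance: $36257 − $3630 = $32627.

$32627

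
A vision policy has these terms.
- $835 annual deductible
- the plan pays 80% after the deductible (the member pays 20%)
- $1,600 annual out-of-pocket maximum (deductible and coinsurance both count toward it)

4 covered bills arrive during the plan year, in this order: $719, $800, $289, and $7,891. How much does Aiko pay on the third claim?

$57.80

Bill 1, $719: entire amount goes to the deductible. Member owes $719 (running OOP $719).
Bill 2, $800: $116 finishes the deductible; $684 goes to coinsurance; coinsurance $684 × 20% = $136.80. Member owes $252.80 (running OOP $971.80).
Bill 3, $289: 20% coinsurance on $289 = $57.80. Member owes $57.80 (running OOP $1,029.60).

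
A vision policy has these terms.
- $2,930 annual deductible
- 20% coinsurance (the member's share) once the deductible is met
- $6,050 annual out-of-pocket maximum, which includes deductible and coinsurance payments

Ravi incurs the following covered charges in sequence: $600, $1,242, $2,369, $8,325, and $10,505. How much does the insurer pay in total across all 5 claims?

Claim 1 — $600: entire amount goes to the deductible. Member owes $600 (running OOP $600). Plan pays $600 − $600 = $0.
Claim 2 — $1,242: all of it applies to the deductible. Member pays $1,242; OOP now $1,842. Plan pays $1,242 − $1,242 = $0.
Claim 3 — $2,369: deductible takes $1,088, $1,281 remains; 20% of $1,281 = $256.20. Member pays $1,344.20; OOP now $3,186.20. Plan pays $2,369 − $1,344.20 = $1,024.80.
Claim 4 — $8,325: deductible met; 20% of $8,325 = $1,665. Cost to member: $1,665. OOP to date $4,851.20. Plan pays $8,325 − $1,665 = $6,660.
Claim 5 — $10,505: deductible met; 20% of $10,505 = $2,101. OOP would hit $6,952.20 > $6,050, so the cap limits the member to $6,050 − $4,851.20 = $1,198.80. Plan pays $10,505 − $1,198.80 = $9,306.20.
Insurer total: $0 + $0 + $1,024.80 + $6,660 + $9,306.20 = $16,991.

$16,991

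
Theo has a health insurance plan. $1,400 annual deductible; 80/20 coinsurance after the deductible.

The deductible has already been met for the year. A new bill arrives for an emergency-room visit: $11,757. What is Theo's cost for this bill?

With the deductible met, the entire $11,757 is subject to coinsurance.
Coinsurance: $11,757 × 20% = $2,351.40.

$2,351.40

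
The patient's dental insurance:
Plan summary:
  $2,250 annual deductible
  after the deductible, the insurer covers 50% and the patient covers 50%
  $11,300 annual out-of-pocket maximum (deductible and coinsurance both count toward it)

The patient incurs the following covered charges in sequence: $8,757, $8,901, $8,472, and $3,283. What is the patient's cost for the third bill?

$1,346

Bill 1, $8,757: deductible takes $2,250, $6,507 remains; 50% of $6,507 = $3,253.50. Patient pays $5,503.50; OOP now $5,503.50.
Bill 2, $8,901: deductible already satisfied, so patient's share is 50% × $8,901 = $4,450.50. Patient pays $4,450.50; OOP now $9,954.
Bill 3, $8,472: deductible already satisfied, so patient's share is 50% × $8,472 = $4,236. That would push OOP to $14,190, over the $11,300 cap, so patient pays $11,300 − $9,954 = $1,346.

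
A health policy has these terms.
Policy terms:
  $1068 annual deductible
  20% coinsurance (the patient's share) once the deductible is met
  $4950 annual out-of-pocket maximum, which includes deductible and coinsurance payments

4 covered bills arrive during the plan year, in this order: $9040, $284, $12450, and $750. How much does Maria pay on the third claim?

$2230.80

Bill 1, $9040: $1068 finishes the deductible; $7972 goes to coinsurance; 20% of $7972 = $1594.40. Cost to patient: $2662.40. OOP to date $2662.40.
Bill 2, $284: deductible already satisfied, so patient's share is 20% × $284 = $56.80. Patient owes $56.80 (running OOP $2719.20).
Bill 3, $12450: deductible met; 20% of $12450 = $2490. OOP would hit $5209.20 > $4950, so the cap limits the patient to $4950 − $2719.20 = $2230.80.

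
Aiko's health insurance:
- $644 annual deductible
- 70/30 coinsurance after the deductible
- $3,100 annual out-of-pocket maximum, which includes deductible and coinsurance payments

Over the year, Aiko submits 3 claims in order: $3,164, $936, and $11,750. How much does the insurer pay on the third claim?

$10,330.80

#1 ($3,164): $644 to deductible, leaving $2,520; 30% of $2,520 = $756. Patient owes $1,400 (running OOP $1,400). Insurer: $3,164 − $1,400 = $1,764.
#2 ($936): deductible met; 30% of $936 = $280.80. Patient owes $280.80 (running OOP $1,680.80). Plan pays $936 − $280.80 = $655.20.
#3 ($11,750): deductible already satisfied, so patient's share is 30% × $11,750 = $3,525. That would push OOP to $5,205.80, over the $3,100 cap, so patient pays $3,100 − $1,680.80 = $1,419.20. Plan pays $11,750 − $1,419.20 = $10,330.80.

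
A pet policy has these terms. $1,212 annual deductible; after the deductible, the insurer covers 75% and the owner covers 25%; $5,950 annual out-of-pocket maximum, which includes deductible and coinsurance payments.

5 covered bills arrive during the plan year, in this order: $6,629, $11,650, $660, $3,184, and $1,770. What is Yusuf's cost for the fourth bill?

$306.25

Claim 1 ($6,629): $1,212 finishes the deductible; $5,417 goes to coinsurance; owner's 25% is $1,354.25. Owner owes $2,566.25 (running OOP $2,566.25).
Claim 2 ($11,650): 25% coinsurance on $11,650 = $2,912.50. Owner pays $2,912.50; OOP now $5,478.75.
Claim 3 ($660): 25% coinsurance on $660 = $165. Cost to owner: $165. OOP to date $5,643.75.
Claim 4 ($3,184): deductible met; 25% of $3,184 = $796. Adding that to $5,643.75 gives $6,439.75, past the $5,950 cap; owner pays only $5,950 − $5,643.75 = $306.25.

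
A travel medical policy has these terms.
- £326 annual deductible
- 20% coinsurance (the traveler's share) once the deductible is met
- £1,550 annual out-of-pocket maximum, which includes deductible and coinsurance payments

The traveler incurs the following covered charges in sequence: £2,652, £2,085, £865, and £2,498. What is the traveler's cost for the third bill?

£173

Claim 1 (£2,652): £326 to deductible, leaving £2,326; coinsurance £2,326 × 20% = £465.20. Cost to traveler: £791.20. OOP to date £791.20.
Claim 2 (£2,085): deductible already satisfied, so traveler's share is 20% × £2,085 = £417. Cost to traveler: £417. OOP to date £1,208.20.
Claim 3 (£865): deductible already satisfied, so traveler's share is 20% × £865 = £173. Traveler pays £173; OOP now £1,381.20.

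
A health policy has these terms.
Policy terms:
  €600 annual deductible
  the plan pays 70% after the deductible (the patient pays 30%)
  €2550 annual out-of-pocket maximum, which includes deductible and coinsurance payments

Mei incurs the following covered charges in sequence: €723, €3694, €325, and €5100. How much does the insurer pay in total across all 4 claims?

Claim 1 (€723): €600 finishes the deductible; €123 goes to coinsurance; coinsurance €123 × 30% = €36.90. Patient owes €636.90 (running OOP €636.90). Plan pays €723 − €636.90 = €86.10.
Claim 2 (€3694): deductible met; 30% of €3694 = €1108.20. Patient owes €1108.20 (running OOP €1745.10). Insurer: €3694 − €1108.20 = €2585.80.
Claim 3 (€325): deductible met; 30% of €325 = €97.50. Patient pays €97.50; OOP now €1842.60. Plan pays €325 − €97.50 = €227.50.
Claim 4 (€5100): deductible met; 30% of €5100 = €1530. Adding that to €1842.60 gives €3372.60, past the €2550 cap; patient pays only €2550 − €1842.60 = €707.40. Insurer: €5100 − €707.40 = €4392.60.
Insurer total = bills − patient's total = €9842 − €2550 = €7292.

€7292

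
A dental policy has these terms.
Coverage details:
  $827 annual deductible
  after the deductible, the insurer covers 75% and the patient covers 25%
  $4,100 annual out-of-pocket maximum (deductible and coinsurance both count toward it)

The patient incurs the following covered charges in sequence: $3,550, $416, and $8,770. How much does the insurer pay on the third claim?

#1 ($3,550): $827 to deductible, leaving $2,723; patient's 25% is $680.75. Patient owes $1,507.75 (running OOP $1,507.75). Insurer: $3,550 − $1,507.75 = $2,042.25.
#2 ($416): 25% coinsurance on $416 = $104. Patient pays $104; OOP now $1,611.75. Plan pays $416 − $104 = $312.
#3 ($8,770): deductible already satisfied, so patient's share is 25% × $8,770 = $2,192.50. Patient owes $2,192.50 (running OOP $3,804.25). Insurer: $8,770 − $2,192.50 = $6,577.50.

$6,577.50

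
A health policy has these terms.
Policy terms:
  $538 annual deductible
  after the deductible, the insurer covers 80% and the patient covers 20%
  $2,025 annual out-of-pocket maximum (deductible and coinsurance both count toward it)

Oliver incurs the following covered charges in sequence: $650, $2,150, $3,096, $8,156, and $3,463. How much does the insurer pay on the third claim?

#1 ($650): deductible takes $538, $112 remains; coinsurance $112 × 20% = $22.40. Cost to patient: $560.40. OOP to date $560.40. Plan pays $650 − $560.40 = $89.60.
#2 ($2,150): deductible already satisfied, so patient's share is 20% × $2,150 = $430. Cost to patient: $430. OOP to date $990.40. Plan pays $2,150 − $430 = $1,720.
#3 ($3,096): deductible met; 20% of $3,096 = $619.20. Patient pays $619.20; OOP now $1,609.60. Plan pays $3,096 − $619.20 = $2,476.80.

$2,476.80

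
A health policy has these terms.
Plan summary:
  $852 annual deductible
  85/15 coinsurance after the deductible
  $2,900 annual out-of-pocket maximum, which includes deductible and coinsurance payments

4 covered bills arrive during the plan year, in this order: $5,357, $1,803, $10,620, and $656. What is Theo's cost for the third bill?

Claim 1 — $5,357: $852 finishes the deductible; $4,505 goes to coinsurance; patient's 15% is $675.75. Patient pays $1,527.75; OOP now $1,527.75.
Claim 2 — $1,803: deductible met; 15% of $1,803 = $270.45. Patient owes $270.45 (running OOP $1,798.20).
Claim 3 — $10,620: 15% coinsurance on $10,620 = $1,593. OOP would hit $3,391.20 > $2,900, so the cap limits the patient to $2,900 − $1,798.20 = $1,101.80.

$1,101.80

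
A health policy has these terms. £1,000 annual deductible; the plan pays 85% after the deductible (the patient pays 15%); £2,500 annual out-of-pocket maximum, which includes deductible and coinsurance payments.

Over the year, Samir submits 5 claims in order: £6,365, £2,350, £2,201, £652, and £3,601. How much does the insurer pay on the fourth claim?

#1 (£6,365): £1,000 to deductible, leaving £5,365; patient's 15% is £804.75. Patient pays £1,804.75; OOP now £1,804.75. Insurer: £6,365 − £1,804.75 = £4,560.25.
#2 (£2,350): 15% coinsurance on £2,350 = £352.50. Cost to patient: £352.50. OOP to date £2,157.25. Plan pays £2,350 − £352.50 = £1,997.50.
#3 (£2,201): deductible already satisfied, so patient's share is 15% × £2,201 = £330.15. Patient pays £330.15; OOP now £2,487.40. Insurer: £2,201 − £330.15 = £1,870.85.
#4 (£652): deductible met; 15% of £652 = £97.80. OOP would hit £2,585.20 > £2,500, so the cap limits the patient to £2,500 − £2,487.40 = £12.60. Insurer: £652 − £12.60 = £639.40.

£639.40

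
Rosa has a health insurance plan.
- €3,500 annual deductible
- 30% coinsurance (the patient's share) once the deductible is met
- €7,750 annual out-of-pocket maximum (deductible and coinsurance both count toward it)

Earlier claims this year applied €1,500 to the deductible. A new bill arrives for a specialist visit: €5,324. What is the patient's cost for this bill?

€2,997.20

€1,500 of the €3,500 deductible is already met, leaving €2,000.
The remaining €3,324 (= €5,324 − €2,000) moves to coinsurance.
30% of €3,324 = €997.20 falls to the patient.
That puts the patient's cost at €2,000 + €997.20 = €2,997.20 before any cap.
Year-to-date out-of-pocket becomes €1,500 + €2,997.20 = €4,497.20, still under the €7,750 maximum, so no cap applies.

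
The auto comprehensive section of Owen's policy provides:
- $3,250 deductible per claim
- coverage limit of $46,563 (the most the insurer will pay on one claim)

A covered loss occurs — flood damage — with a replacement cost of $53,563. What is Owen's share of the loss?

$7,000

Less the $3,250 deductible: $53,563 − $3,250 = $50,313.
Since $50,313 > $46,563, the payout is capped at $46,563.
Out of pocket: $53,563 − $46,563 = $7,000.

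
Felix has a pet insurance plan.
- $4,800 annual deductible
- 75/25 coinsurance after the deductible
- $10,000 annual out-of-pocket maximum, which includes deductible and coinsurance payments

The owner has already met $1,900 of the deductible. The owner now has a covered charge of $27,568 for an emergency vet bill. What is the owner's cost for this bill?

Deductible still to meet: $4,800 − $1,900 = $2,900.
The remaining $24,668 (= $27,568 − $2,900) moves to coinsurance.
25% of $24,668 = $6,167 falls to the owner.
Owner responsibility before any cap: $2,900 + $6,167 = $9,067.
Adding $9,067 to the $1,900 already spent would give $10,967, which exceeds the $10,000 cap; the owner pays just $10,000 − $1,900 = $8,100.

$8,100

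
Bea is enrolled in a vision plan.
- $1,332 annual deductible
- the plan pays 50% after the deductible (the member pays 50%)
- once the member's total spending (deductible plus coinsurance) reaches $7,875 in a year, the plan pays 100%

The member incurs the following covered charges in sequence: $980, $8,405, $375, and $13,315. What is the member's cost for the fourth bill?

$2,329

Claim 1 — $980: entire amount goes to the deductible. Cost to member: $980. OOP to date $980.
Claim 2 — $8,405: deductible takes $352, $8,053 remains; 50% of $8,053 = $4,026.50. Cost to member: $4,378.50. OOP to date $5,358.50.
Claim 3 — $375: deductible already satisfied, so member's share is 50% × $375 = $187.50. Cost to member: $187.50. OOP to date $5,546.
Claim 4 — $13,315: deductible already satisfied, so member's share is 50% × $13,315 = $6,657.50. OOP would hit $12,203.50 > $7,875, so the cap limits the member to $7,875 − $5,546 = $2,329.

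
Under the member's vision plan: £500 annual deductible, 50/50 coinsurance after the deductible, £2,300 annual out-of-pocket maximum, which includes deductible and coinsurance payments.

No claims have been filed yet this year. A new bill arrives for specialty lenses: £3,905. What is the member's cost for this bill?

Deductible not yet touched, so the first £500 of the bill goes to the deductible.
The remaining £3,405 (= £3,905 − £500) moves to coinsurance.
Member's 50% share of £3,405 is £1,702.50.
Member responsibility before any cap: £500 + £1,702.50 = £2,202.50.
Year-to-date out-of-pocket becomes £0 + £2,202.50 = £2,202.50, still under the £2,300 maximum, so no cap applies.

£2,202.50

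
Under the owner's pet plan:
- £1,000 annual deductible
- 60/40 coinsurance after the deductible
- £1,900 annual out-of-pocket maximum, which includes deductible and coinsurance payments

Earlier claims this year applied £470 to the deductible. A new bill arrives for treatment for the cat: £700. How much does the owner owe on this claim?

Remaining deductible: £1,000 − £470 = £530.
After the £530 deductible portion, £700 − £530 = £170 is subject to coinsurance.
Coinsurance: £170 × 40% = £68.
That puts the owner's cost at £530 + £68 = £598 before any cap.
Year-to-date out-of-pocket becomes £470 + £598 = £1,068, still under the £1,900 maximum, so no cap applies.

£598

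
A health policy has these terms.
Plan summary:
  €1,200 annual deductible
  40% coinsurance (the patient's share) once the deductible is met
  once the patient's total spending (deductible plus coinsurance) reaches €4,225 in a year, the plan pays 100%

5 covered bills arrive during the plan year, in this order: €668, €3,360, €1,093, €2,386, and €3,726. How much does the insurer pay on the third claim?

€655.80

Bill 1, €668: fully absorbed by the deductible. Cost to patient: €668. OOP to date €668. Insurer: €668 − €668 = €0.
Bill 2, €3,360: €532 finishes the deductible; €2,828 goes to coinsurance; patient's 40% is €1,131.20. Patient owes €1,663.20 (running OOP €2,331.20). Plan pays €3,360 − €1,663.20 = €1,696.80.
Bill 3, €1,093: deductible already satisfied, so patient's share is 40% × €1,093 = €437.20. Cost to patient: €437.20. OOP to date €2,768.40. Insurer: €1,093 − €437.20 = €655.80.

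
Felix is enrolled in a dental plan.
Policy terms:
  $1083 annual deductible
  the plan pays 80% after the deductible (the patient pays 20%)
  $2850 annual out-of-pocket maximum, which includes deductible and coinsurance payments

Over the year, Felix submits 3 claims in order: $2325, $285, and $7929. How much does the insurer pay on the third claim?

$6467.40

Claim 1 — $2325: $1083 finishes the deductible; $1242 goes to coinsurance; coinsurance $1242 × 20% = $248.40. Patient owes $1331.40 (running OOP $1331.40). Insurer: $2325 − $1331.40 = $993.60.
Claim 2 — $285: deductible already satisfied, so patient's share is 20% × $285 = $57. Cost to patient: $57. OOP to date $1388.40. Insurer: $285 − $57 = $228.
Claim 3 — $7929: deductible met; 20% of $7929 = $1585.80. OOP would hit $2974.20 > $2850, so the cap limits the patient to $2850 − $1388.40 = $1461.60. Insurer: $7929 − $1461.60 = $6467.40.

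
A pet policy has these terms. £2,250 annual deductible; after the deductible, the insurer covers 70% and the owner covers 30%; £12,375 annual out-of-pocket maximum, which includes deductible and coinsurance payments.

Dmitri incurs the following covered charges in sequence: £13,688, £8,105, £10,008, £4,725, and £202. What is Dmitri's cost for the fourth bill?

Bill 1, £13,688: £2,250 to deductible, leaving £11,438; owner's 30% is £3,431.40. Cost to owner: £5,681.40. OOP to date £5,681.40.
Bill 2, £8,105: deductible already satisfied, so owner's share is 30% × £8,105 = £2,431.50. Owner pays £2,431.50; OOP now £8,112.90.
Bill 3, £10,008: deductible met; 30% of £10,008 = £3,002.40. Owner owes £3,002.40 (running OOP £11,115.30).
Bill 4, £4,725: deductible already satisfied, so owner's share is 30% × £4,725 = £1,417.50. That would push OOP to £12,532.80, over the £12,375 cap, so owner pays £12,375 − £11,115.30 = £1,259.70.

£1,259.70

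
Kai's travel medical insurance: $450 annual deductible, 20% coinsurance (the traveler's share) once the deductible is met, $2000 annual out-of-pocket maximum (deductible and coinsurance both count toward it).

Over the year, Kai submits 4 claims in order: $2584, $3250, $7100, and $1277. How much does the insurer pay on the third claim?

Bill 1, $2584: $450 to deductible, leaving $2134; coinsurance $2134 × 20% = $426.80. Cost to traveler: $876.80. OOP to date $876.80. Insurer: $2584 − $876.80 = $1707.20.
Bill 2, $3250: 20% coinsurance on $3250 = $650. Traveler pays $650; OOP now $1526.80. Insurer: $3250 − $650 = $2600.
Bill 3, $7100: 20% coinsurance on $7100 = $1420. OOP would hit $2946.80 > $2000, so the cap limits the traveler to $2000 − $1526.80 = $473.20. Insurer: $7100 − $473.20 = $6626.80.

$6626.80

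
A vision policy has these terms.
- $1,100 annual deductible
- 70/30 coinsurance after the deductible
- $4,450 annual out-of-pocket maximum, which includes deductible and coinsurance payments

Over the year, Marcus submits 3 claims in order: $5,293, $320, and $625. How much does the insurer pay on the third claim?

$437.50

Bill 1, $5,293: $1,100 to deductible, leaving $4,193; coinsurance $4,193 × 30% = $1,257.90. Cost to member: $2,357.90. OOP to date $2,357.90. Plan pays $5,293 − $2,357.90 = $2,935.10.
Bill 2, $320: deductible already satisfied, so member's share is 30% × $320 = $96. Member pays $96; OOP now $2,453.90. Insurer: $320 − $96 = $224.
Bill 3, $625: 30% coinsurance on $625 = $187.50. Cost to member: $187.50. OOP to date $2,641.40. Plan pays $625 − $187.50 = $437.50.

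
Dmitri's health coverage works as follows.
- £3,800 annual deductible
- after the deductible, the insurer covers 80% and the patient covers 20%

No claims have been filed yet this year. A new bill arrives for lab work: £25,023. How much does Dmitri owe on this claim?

The full £3,800 deductible is still open; £3,800 of this bill applies to it.
After the £3,800 deductible portion, £25,023 − £3,800 = £21,223 is subject to coinsurance.
Coinsurance: £21,223 × 20% = £4,244.60.
So the patient owes £3,800 + £4,244.60 = £8,044.60.

£8,044.60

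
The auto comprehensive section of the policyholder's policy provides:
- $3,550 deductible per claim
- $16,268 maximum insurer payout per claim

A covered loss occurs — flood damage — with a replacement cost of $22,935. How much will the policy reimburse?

$16,268

After the deductible, $22,935 − $3,550 = $19,385 remains.
The $16,268 per-incident cap binds; insurer pays $16,268.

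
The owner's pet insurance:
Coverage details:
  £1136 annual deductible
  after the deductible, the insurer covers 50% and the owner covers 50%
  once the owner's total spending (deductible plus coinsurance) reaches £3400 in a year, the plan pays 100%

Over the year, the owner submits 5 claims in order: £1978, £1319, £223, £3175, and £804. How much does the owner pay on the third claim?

#1 (£1978): £1136 finishes the deductible; £842 goes to coinsurance; 50% of £842 = £421. Cost to owner: £1557. OOP to date £1557.
#2 (£1319): deductible met; 50% of £1319 = £659.50. Owner owes £659.50 (running OOP £2216.50).
#3 (£223): deductible met; 50% of £223 = £111.50. Cost to owner: £111.50. OOP to date £2328.

£111.50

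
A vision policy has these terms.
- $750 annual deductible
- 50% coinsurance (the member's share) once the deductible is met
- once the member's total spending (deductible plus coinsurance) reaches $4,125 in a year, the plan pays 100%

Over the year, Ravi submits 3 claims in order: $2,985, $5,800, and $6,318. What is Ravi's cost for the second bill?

$2,257.50

Bill 1, $2,985: $750 to deductible, leaving $2,235; coinsurance $2,235 × 50% = $1,117.50. Cost to member: $1,867.50. OOP to date $1,867.50.
Bill 2, $5,800: 50% coinsurance on $5,800 = $2,900. OOP would hit $4,767.50 > $4,125, so the cap limits the member to $4,125 − $1,867.50 = $2,257.50.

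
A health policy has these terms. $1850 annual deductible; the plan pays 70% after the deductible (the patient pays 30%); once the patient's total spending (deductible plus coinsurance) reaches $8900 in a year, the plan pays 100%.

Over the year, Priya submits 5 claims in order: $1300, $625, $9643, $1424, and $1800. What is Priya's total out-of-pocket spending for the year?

$5732.60

Bill 1, $1300: all of it applies to the deductible. Cost to patient: $1300. OOP to date $1300.
Bill 2, $625: deductible takes $550, $75 remains; patient's 30% is $22.50. Patient owes $572.50 (running OOP $1872.50).
Bill 3, $9643: deductible met; 30% of $9643 = $2892.90. Patient owes $2892.90 (running OOP $4765.40).
Bill 4, $1424: deductible already satisfied, so patient's share is 30% × $1424 = $427.20. Patient owes $427.20 (running OOP $5192.60).
Bill 5, $1800: deductible already satisfied, so patient's share is 30% × $1800 = $540. Patient pays $540; OOP now $5732.60.
Total paid by the patient: $1300 + $572.50 + $2892.90 + $427.20 + $540 = $5732.60.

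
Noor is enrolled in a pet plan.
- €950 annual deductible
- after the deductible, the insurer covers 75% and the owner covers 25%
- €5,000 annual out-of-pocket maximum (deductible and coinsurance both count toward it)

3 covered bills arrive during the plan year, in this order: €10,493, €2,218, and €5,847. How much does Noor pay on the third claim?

#1 (€10,493): €950 finishes the deductible; €9,543 goes to coinsurance; 25% of €9,543 = €2,385.75. Owner pays €3,335.75; OOP now €3,335.75.
#2 (€2,218): 25% coinsurance on €2,218 = €554.50. Owner pays €554.50; OOP now €3,890.25.
#3 (€5,847): deductible met; 25% of €5,847 = €1,461.75. OOP would hit €5,352 > €5,000, so the cap limits the owner to €5,000 − €3,890.25 = €1,109.75.

€1,109.75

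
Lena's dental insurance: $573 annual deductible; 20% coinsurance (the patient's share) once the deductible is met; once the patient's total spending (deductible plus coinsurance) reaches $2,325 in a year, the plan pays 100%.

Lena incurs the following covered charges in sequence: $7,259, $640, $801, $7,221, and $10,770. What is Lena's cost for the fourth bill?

$126.60

Claim 1 — $7,259: $573 finishes the deductible; $6,686 goes to coinsurance; coinsurance $6,686 × 20% = $1,337.20. Patient pays $1,910.20; OOP now $1,910.20.
Claim 2 — $640: 20% coinsurance on $640 = $128. Cost to patient: $128. OOP to date $2,038.20.
Claim 3 — $801: deductible met; 20% of $801 = $160.20. Patient owes $160.20 (running OOP $2,198.40).
Claim 4 — $7,221: deductible met; 20% of $7,221 = $1,444.20. OOP would hit $3,642.60 > $2,325, so the cap limits the patient to $2,325 − $2,198.40 = $126.60.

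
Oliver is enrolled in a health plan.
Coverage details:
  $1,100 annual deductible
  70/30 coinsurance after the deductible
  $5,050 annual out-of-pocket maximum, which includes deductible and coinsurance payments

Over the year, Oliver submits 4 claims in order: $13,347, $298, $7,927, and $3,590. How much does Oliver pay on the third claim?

$186.50

#1 ($13,347): deductible takes $1,100, $12,247 remains; coinsurance $12,247 × 30% = $3,674.10. Cost to patient: $4,774.10. OOP to date $4,774.10.
#2 ($298): deductible already satisfied, so patient's share is 30% × $298 = $89.40. Cost to patient: $89.40. OOP to date $4,863.50.
#3 ($7,927): deductible already satisfied, so patient's share is 30% × $7,927 = $2,378.10. That would push OOP to $7,241.60, over the $5,050 cap, so patient pays $5,050 − $4,863.50 = $186.50.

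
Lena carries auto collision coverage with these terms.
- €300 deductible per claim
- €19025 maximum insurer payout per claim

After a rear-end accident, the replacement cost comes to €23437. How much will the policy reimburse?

After the deductible, €23437 − €300 = €23137 remains.
Since €23137 > €19025, the payout is capped at €19025.

€19025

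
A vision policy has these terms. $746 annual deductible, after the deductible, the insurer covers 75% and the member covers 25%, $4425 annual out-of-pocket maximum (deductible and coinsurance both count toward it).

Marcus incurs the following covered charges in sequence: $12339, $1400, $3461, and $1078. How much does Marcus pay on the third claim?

Claim 1 ($12339): $746 finishes the deductible; $11593 goes to coinsurance; 25% of $11593 = $2898.25. Cost to member: $3644.25. OOP to date $3644.25.
Claim 2 ($1400): deductible met; 25% of $1400 = $350. Member owes $350 (running OOP $3994.25).
Claim 3 ($3461): 25% coinsurance on $3461 = $865.25. OOP would hit $4859.50 > $4425, so the cap limits the member to $4425 − $3994.25 = $430.75.

$430.75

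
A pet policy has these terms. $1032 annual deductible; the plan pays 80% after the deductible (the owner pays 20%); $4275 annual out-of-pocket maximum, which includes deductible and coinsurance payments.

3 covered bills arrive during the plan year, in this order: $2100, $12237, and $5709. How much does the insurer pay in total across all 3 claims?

$15771

Claim 1 — $2100: $1032 finishes the deductible; $1068 goes to coinsurance; owner's 20% is $213.60. Cost to owner: $1245.60. OOP to date $1245.60. Insurer: $2100 − $1245.60 = $854.40.
Claim 2 — $12237: deductible met; 20% of $12237 = $2447.40. Cost to owner: $2447.40. OOP to date $3693. Plan pays $12237 − $2447.40 = $9789.60.
Claim 3 — $5709: deductible met; 20% of $5709 = $1141.80. Adding that to $3693 gives $4834.80, past the $4275 cap; owner pays only $4275 − $3693 = $582. Plan pays $5709 − $582 = $5127.
Insurer total = bills − owner's total = $20046 − $4275 = $15771.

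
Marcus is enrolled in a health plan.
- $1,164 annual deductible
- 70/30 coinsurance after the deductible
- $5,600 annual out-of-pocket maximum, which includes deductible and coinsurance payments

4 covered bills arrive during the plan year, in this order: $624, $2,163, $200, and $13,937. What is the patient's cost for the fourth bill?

$3,889.10

Bill 1, $624: entire amount goes to the deductible. Cost to patient: $624. OOP to date $624.
Bill 2, $2,163: deductible takes $540, $1,623 remains; 30% of $1,623 = $486.90. Patient pays $1,026.90; OOP now $1,650.90.
Bill 3, $200: 30% coinsurance on $200 = $60. Patient owes $60 (running OOP $1,710.90).
Bill 4, $13,937: 30% coinsurance on $13,937 = $4,181.10. OOP would hit $5,892 > $5,600, so the cap limits the patient to $5,600 − $1,710.90 = $3,889.10.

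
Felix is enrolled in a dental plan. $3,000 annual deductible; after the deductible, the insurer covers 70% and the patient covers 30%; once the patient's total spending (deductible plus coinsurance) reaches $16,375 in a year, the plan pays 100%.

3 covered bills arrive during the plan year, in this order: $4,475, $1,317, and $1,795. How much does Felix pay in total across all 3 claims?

Claim 1 — $4,475: deductible takes $3,000, $1,475 remains; 30% of $1,475 = $442.50. Patient pays $3,442.50; OOP now $3,442.50.
Claim 2 — $1,317: deductible met; 30% of $1,317 = $395.10. Cost to patient: $395.10. OOP to date $3,837.60.
Claim 3 — $1,795: deductible already satisfied, so patient's share is 30% × $1,795 = $538.50. Patient owes $538.50 (running OOP $4,376.10).
Total paid by the patient: $3,442.50 + $395.10 + $538.50 = $4,376.10.

$4,376.10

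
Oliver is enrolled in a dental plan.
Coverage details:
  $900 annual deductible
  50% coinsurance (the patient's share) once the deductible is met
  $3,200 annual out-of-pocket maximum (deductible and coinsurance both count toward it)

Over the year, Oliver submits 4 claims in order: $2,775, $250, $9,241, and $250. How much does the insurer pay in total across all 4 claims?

$9,316

#1 ($2,775): deductible takes $900, $1,875 remains; 50% of $1,875 = $937.50. Patient owes $1,837.50 (running OOP $1,837.50). Plan pays $2,775 − $1,837.50 = $937.50.
#2 ($250): deductible already satisfied, so patient's share is 50% × $250 = $125. Patient owes $125 (running OOP $1,962.50). Insurer: $250 − $125 = $125.
#3 ($9,241): deductible met; 50% of $9,241 = $4,620.50. OOP would hit $6,583 > $3,200, so the cap limits the patient to $3,200 − $1,962.50 = $1,237.50. Plan pays $9,241 − $1,237.50 = $8,003.50.
#4 ($250): 50% coinsurance on $250 = $125. That would push OOP to $3,325, over the $3,200 cap, so patient pays $3,200 − $3,200 = $0. Insurer: $250 − $0 = $250.
Insurer total: $937.50 + $125 + $8,003.50 + $250 = $9,316.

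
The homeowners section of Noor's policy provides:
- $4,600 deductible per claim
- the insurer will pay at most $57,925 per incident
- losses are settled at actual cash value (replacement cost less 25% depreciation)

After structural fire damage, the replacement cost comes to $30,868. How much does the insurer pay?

At 25% depreciation, ACV = $30,868 − $7,717 = $23,151.
After the deductible, $23,151 − $4,600 = $18,551 remains.
$18,551 ≤ $57,925, so the limit doesn't bind; insurer pays $18,551.

$18,551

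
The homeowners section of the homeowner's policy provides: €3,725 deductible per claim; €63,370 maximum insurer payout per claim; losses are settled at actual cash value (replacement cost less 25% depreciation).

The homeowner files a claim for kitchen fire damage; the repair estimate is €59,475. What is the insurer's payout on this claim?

Depreciate 25%: the covered value is €59,475 × 0.75 = €44,606.25.
Less the €3,725 deductible: €44,606.25 − €3,725 = €40,881.25.
€40,881.25 ≤ €63,370, so the limit doesn't bind; insurer pays €40,881.25.

€40,881.25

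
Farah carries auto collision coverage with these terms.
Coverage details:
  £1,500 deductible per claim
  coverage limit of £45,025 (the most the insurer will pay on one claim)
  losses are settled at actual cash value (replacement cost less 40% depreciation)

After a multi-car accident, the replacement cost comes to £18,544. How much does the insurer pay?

£9,626.40

At 40% depreciation, ACV = £18,544 − £7,417.60 = £11,126.40.
Less the £1,500 deductible: £11,126.40 − £1,500 = £9,626.40.
That's under the £45,025 cap, so the insurer reimburses the full £9,626.40.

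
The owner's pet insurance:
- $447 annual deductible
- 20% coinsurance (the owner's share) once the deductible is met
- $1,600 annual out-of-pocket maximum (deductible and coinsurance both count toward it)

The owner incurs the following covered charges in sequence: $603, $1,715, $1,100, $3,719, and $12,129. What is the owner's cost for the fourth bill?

Bill 1, $603: $447 to deductible, leaving $156; owner's 20% is $31.20. Cost to owner: $478.20. OOP to date $478.20.
Bill 2, $1,715: 20% coinsurance on $1,715 = $343. Owner owes $343 (running OOP $821.20).
Bill 3, $1,100: 20% coinsurance on $1,100 = $220. Owner owes $220 (running OOP $1,041.20).
Bill 4, $3,719: 20% coinsurance on $3,719 = $743.80. OOP would hit $1,785 > $1,600, so the cap limits the owner to $1,600 − $1,041.20 = $558.80.

$558.80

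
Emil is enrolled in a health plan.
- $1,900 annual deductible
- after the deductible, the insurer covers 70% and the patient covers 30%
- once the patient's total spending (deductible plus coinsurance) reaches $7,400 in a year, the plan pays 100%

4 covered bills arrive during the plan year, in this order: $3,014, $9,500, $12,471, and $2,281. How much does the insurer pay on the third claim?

$10,155.20

Claim 1 — $3,014: $1,900 to deductible, leaving $1,114; coinsurance $1,114 × 30% = $334.20. Cost to patient: $2,234.20. OOP to date $2,234.20. Insurer: $3,014 − $2,234.20 = $779.80.
Claim 2 — $9,500: deductible already satisfied, so patient's share is 30% × $9,500 = $2,850. Cost to patient: $2,850. OOP to date $5,084.20. Plan pays $9,500 − $2,850 = $6,650.
Claim 3 — $12,471: deductible met; 30% of $12,471 = $3,741.30. That would push OOP to $8,825.50, over the $7,400 cap, so patient pays $7,400 − $5,084.20 = $2,315.80. Insurer: $12,471 − $2,315.80 = $10,155.20.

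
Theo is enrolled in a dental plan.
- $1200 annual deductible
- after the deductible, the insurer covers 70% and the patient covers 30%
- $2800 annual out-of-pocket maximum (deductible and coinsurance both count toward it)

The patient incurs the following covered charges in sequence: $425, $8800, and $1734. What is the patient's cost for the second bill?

#1 ($425): entire amount goes to the deductible. Cost to patient: $425. OOP to date $425.
#2 ($8800): deductible takes $775, $8025 remains; coinsurance $8025 × 30% = $2407.50. Together that's $775 + $2407.50 = $3182.50. OOP would hit $3607.50 > $2800, so the cap limits the patient to $2800 − $425 = $2375.

$2375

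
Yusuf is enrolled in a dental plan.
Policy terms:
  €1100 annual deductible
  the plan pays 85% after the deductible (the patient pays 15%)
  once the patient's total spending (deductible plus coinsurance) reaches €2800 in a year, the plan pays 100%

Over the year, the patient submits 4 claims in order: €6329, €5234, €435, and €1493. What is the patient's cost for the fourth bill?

€65.30

#1 (€6329): €1100 finishes the deductible; €5229 goes to coinsurance; coinsurance €5229 × 15% = €784.35. Cost to patient: €1884.35. OOP to date €1884.35.
#2 (€5234): deductible met; 15% of €5234 = €785.10. Patient owes €785.10 (running OOP €2669.45).
#3 (€435): 15% coinsurance on €435 = €65.25. Patient owes €65.25 (running OOP €2734.70).
#4 (€1493): deductible already satisfied, so patient's share is 15% × €1493 = €223.95. That would push OOP to €2958.65, over the €2800 cap, so patient pays €2800 − €2734.70 = €65.30.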